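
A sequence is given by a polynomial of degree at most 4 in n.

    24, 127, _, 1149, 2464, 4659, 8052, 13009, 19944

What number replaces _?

444

Using the last 6 terms:
Δ: 1315  2195  3393  4957  6935
Δ²: 880  1198  1564  1978
Δ³: 318  366  414
Δ⁴: 48  48
Constant fourth difference = 48.
Extend backward: 318 − 48 = 270;  880 − 270 = 610;  1315 − 610 = 705;  1149 − 705 = 444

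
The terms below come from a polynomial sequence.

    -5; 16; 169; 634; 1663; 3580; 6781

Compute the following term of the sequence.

11734

D1: 21  153  465  1029  1917  3201
D2: 132  312  564  888  1284
D3: 180  252  324  396
D4: 72  72  72
Fourth differences constant at 72.
396 + 72 = 468;  1284 + 468 = 1752;  3201 + 1752 = 4953;  6781 + 4953 = 11734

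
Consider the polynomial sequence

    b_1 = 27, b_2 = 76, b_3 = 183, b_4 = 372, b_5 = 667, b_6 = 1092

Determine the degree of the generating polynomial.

49, 107, 189, 295, 425
58, 82, 106, 130
24, 24, 24
The third differences are constant, so the polynomial has degree 3.

3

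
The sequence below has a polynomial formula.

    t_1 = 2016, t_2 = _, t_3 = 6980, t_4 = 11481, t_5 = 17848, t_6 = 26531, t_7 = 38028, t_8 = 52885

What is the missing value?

Using the last 6 terms:
First differences: 4501  6367  8683  11497  14857
Second differences: 1866  2316  2814  3360
Third differences: 450  498  546
Fourth differences: 48  48
Constant fourth difference = 48.
Extend backward: 450 − 48 = 402;  1866 − 402 = 1464;  4501 − 1464 = 3037;  6980 − 3037 = 3943

3943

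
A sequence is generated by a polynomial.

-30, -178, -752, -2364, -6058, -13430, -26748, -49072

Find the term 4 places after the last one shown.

-324068

D1: -148 , -574 , -1612 , -3694 , -7372 , -13318 , -22324
D2: -426 , -1038 , -2082 , -3678 , -5946 , -9006
D3: -612 , -1044 , -1596 , -2268 , -3060
D4: -432 , -552 , -672 , -792
D5: -120 , -120 , -120
Constant fifth difference = -120, so extend:
-792 − 120 = -912;  -3060 − 912 = -3972;  -9006 − 3972 = -12978;  -22324 − 12978 = -35302;  -49072 − 35302 = -84374
-912 − 120 = -1032;  -3972 − 1032 = -5004;  -12978 − 5004 = -17982;  -35302 − 17982 = -53284;  -84374 − 53284 = -137658
-1032 − 120 = -1152;  -5004 − 1152 = -6156;  -17982 − 6156 = -24138;  -53284 − 24138 = -77422;  -137658 − 77422 = -215080
-1152 − 120 = -1272;  -6156 − 1272 = -7428;  -24138 − 7428 = -31566;  -77422 − 31566 = -108988;  -215080 − 108988 = -324068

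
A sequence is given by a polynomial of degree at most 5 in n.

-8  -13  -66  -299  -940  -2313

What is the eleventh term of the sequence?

-38218

D1: -5 , -53 , -233 , -641 , -1373
D2: -48 , -180 , -408 , -732
D3: -132 , -228 , -324
D4: -96 , -96
Fourth differences constant at -96.
-324 − 96 = -420;  -732 − 420 = -1152;  -1373 − 1152 = -2525;  -2313 − 2525 = -4838
-420 − 96 = -516;  -1152 − 516 = -1668;  -2525 − 1668 = -4193;  -4838 − 4193 = -9031
-516 − 96 = -612;  -1668 − 612 = -2280;  -4193 − 2280 = -6473;  -9031 − 6473 = -15504
-612 − 96 = -708;  -2280 − 708 = -2988;  -6473 − 2988 = -9461;  -15504 − 9461 = -24965
-708 − 96 = -804;  -2988 − 804 = -3792;  -9461 − 3792 = -13253;  -24965 − 13253 = -38218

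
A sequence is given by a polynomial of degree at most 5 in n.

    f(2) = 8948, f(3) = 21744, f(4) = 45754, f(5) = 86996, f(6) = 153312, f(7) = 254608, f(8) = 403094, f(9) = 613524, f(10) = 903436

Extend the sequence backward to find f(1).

12796  24010  41242  66316  101296  148486  210430  289912
11214  17232  25074  34980  47190  61944  79482
6018  7842  9906  12210  14754  17538
1824  2064  2304  2544  2784
240  240  240  240
The fifth differences are constant at 240.
Work back: 1824 − 240 = 1584;  6018 − 1584 = 4434;  11214 − 4434 = 6780;  12796 − 6780 = 6016;  8948 − 6016 = 2932

2932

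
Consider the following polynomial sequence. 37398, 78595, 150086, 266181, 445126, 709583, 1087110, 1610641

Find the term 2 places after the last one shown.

First differences: 41197, 71491, 116095, 178945, 264457, 377527, 523531
Second differences: 30294, 44604, 62850, 85512, 113070, 146004
Third differences: 14310, 18246, 22662, 27558, 32934
Fourth differences: 3936, 4416, 4896, 5376
Fifth differences: 480, 480, 480
Fifth differences constant at 480.
5376 + 480 = 5856;  32934 + 5856 = 38790;  146004 + 38790 = 184794;  523531 + 184794 = 708325;  1610641 + 708325 = 2318966
5856 + 480 = 6336;  38790 + 6336 = 45126;  184794 + 45126 = 229920;  708325 + 229920 = 938245;  2318966 + 938245 = 3257211

3257211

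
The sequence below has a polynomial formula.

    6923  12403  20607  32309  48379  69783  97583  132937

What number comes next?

177099

5480, 8204, 11702, 16070, 21404, 27800, 35354
2724, 3498, 4368, 5334, 6396, 7554
774, 870, 966, 1062, 1158
96, 96, 96, 96
Constant fourth difference = 96, so extend:
1158 + 96 = 1254;  7554 + 1254 = 8808;  35354 + 8808 = 44162;  132937 + 44162 = 177099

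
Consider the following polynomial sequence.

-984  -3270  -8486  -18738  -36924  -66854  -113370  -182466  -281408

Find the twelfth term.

-851570

First differences: -2286 , -5216 , -10252 , -18186 , -29930 , -46516 , -69096 , -98942
Second differences: -2930 , -5036 , -7934 , -11744 , -16586 , -22580 , -29846
Third differences: -2106 , -2898 , -3810 , -4842 , -5994 , -7266
Fourth differences: -792 , -912 , -1032 , -1152 , -1272
Fifth differences: -120 , -120 , -120 , -120
Constant fifth difference = -120, so extend:
-1272 − 120 = -1392;  -7266 − 1392 = -8658;  -29846 − 8658 = -38504;  -98942 − 38504 = -137446;  -281408 − 137446 = -418854
-1392 − 120 = -1512;  -8658 − 1512 = -10170;  -38504 − 10170 = -48674;  -137446 − 48674 = -186120;  -418854 − 186120 = -604974
-1512 − 120 = -1632;  -10170 − 1632 = -11802;  -48674 − 11802 = -60476;  -186120 − 60476 = -246596;  -604974 − 246596 = -851570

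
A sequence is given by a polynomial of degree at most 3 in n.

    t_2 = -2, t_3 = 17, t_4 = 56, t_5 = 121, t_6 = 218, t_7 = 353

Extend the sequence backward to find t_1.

Δ: 19  39  65  97  135
Δ²: 20  26  32  38
Δ³: 6  6  6
The third differences are constant at 6.
Work back: 20 − 6 = 14;  19 − 14 = 5;  -2 − 5 = -7

-7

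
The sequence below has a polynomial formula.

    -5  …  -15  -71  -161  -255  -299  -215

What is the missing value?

Using the last 6 terms:
-56  -90  -94  -44  84
-34  -4  50  128
30  54  78
24  24
Constant fourth difference = 24.
Extend backward: 30 − 24 = 6;  -34 − 6 = -40;  -56 + 40 = -16;  -15 + 16 = 1

1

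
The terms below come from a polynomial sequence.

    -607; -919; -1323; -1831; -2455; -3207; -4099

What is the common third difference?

First differences: -312, -404, -508, -624, -752, -892
Second differences: -92, -104, -116, -128, -140
Third differences: -12, -12, -12, -12

-12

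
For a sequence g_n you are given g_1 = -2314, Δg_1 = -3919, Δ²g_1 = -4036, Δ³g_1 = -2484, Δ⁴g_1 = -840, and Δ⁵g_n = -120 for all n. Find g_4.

-28663

Build the table forward from the leading diagonal:
Fifth differences: -120, -120, -120, -120
Fourth differences: -840, -960, -1080, -1200
Third differences: -2484, -3324, -4284, -5364
Second differences: -4036, -6520, -9844, -14128
First differences: -3919, -7955, -14475, -24319
g: -2314, -6233, -14188, -28663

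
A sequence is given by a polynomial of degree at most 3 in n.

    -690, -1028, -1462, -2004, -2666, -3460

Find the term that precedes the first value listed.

First differences: -338  -434  -542  -662  -794
Second differences: -96  -108  -120  -132
Third differences: -12  -12  -12
The third differences are constant at -12.
Work back: -96 + 12 = -84;  -338 + 84 = -254;  -690 + 254 = -436

-436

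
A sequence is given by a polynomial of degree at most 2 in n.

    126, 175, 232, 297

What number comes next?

370

D1: 49, 57, 65
D2: 8, 8
Constant second difference = 8, so extend:
65 + 8 = 73;  297 + 73 = 370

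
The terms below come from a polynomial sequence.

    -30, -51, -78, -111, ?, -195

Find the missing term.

-150

Using the first 4 terms:
D1: -21  -27  -33
D2: -6  -6
Constant second difference = -6.
Extend forward: -33 − 6 = -39;  -111 − 39 = -150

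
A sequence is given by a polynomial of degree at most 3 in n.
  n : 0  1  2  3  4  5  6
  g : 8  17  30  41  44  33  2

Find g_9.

First differences: 9, 13, 11, 3, -11, -31
Second differences: 4, -2, -8, -14, -20
Third differences: -6, -6, -6, -6
Constant third difference = -6, so extend:
-20 − 6 = -26;  -31 − 26 = -57;  2 − 57 = -55
-26 − 6 = -32;  -57 − 32 = -89;  -55 − 89 = -144
-32 − 6 = -38;  -89 − 38 = -127;  -144 − 127 = -271

-271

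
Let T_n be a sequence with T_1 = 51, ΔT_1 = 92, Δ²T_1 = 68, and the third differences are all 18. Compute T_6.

1371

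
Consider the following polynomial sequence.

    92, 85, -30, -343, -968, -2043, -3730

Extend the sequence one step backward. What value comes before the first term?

First differences: -7  -115  -313  -625  -1075  -1687
Second differences: -108  -198  -312  -450  -612
Third differences: -90  -114  -138  -162
Fourth differences: -24  -24  -24
The fourth differences are constant at -24.
Work back: -90 + 24 = -66;  -108 + 66 = -42;  -7 + 42 = 35;  92 − 35 = 57

57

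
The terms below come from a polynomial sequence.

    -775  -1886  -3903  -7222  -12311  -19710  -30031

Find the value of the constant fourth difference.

-72

Δ: -1111, -2017, -3319, -5089, -7399, -10321
Δ²: -906, -1302, -1770, -2310, -2922
Δ³: -396, -468, -540, -612
Δ⁴: -72, -72, -72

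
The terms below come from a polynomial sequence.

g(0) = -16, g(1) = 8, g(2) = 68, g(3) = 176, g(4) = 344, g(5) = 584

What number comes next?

908

First differences: 24 , 60 , 108 , 168 , 240
Second differences: 36 , 48 , 60 , 72
Third differences: 12 , 12 , 12
Constant third difference = 12, so extend:
72 + 12 = 84;  240 + 84 = 324;  584 + 324 = 908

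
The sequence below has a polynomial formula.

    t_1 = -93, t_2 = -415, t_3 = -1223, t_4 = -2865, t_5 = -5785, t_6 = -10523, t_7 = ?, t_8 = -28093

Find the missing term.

Using the first 6 terms:
-322, -808, -1642, -2920, -4738
-486, -834, -1278, -1818
-348, -444, -540
-96, -96
Constant fourth difference = -96.
Extend forward: -540 − 96 = -636;  -1818 − 636 = -2454;  -4738 − 2454 = -7192;  -10523 − 7192 = -17715

-17715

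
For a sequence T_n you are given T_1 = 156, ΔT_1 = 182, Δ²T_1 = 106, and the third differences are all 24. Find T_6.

2366

Build the table forward from the leading diagonal:
Δ³: 24, 24, 24, 24, 24, 24
Δ²: 106, 130, 154, 178, 202, 226
Δ: 182, 288, 418, 572, 750, 952
T: 156, 338, 626, 1044, 1616, 2366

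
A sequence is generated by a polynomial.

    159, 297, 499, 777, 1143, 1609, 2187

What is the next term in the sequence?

Δ: 138, 202, 278, 366, 466, 578
Δ²: 64, 76, 88, 100, 112
Δ³: 12, 12, 12, 12
Third differences constant at 12.
112 + 12 = 124;  578 + 124 = 702;  2187 + 702 = 2889

2889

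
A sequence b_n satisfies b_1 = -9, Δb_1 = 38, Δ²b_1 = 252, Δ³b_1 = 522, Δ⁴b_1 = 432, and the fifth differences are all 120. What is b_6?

Build the table forward from the leading diagonal:
D5: 120, 120, 120, 120, 120, 120
D4: 432, 552, 672, 792, 912, 1032
D3: 522, 954, 1506, 2178, 2970, 3882
D2: 252, 774, 1728, 3234, 5412, 8382
D1: 38, 290, 1064, 2792, 6026, 11438
b: -9, 29, 319, 1383, 4175, 10201

10201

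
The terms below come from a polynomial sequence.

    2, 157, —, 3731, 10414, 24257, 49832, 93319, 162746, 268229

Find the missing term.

Using the last 7 terms:
First differences: 6683  13843  25575  43487  69427  105483
Second differences: 7160  11732  17912  25940  36056
Third differences: 4572  6180  8028  10116
Fourth differences: 1608  1848  2088
Fifth differences: 240  240
Constant fifth difference = 240.
Extend backward: 1608 − 240 = 1368;  4572 − 1368 = 3204;  7160 − 3204 = 3956;  6683 − 3956 = 2727;  3731 − 2727 = 1004

1004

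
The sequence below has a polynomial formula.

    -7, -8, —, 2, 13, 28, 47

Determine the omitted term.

Using the last 4 terms:
11  15  19
4  4
Constant second difference = 4.
Extend backward: 11 − 4 = 7;  2 − 7 = -5

-5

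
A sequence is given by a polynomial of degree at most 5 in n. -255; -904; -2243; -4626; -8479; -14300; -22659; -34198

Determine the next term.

-49631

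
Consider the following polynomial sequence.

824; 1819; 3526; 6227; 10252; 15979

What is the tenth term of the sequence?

65147

Δ: 995, 1707, 2701, 4025, 5727
Δ²: 712, 994, 1324, 1702
Δ³: 282, 330, 378
Δ⁴: 48, 48
Fourth differences constant at 48.
378 + 48 = 426;  1702 + 426 = 2128;  5727 + 2128 = 7855;  15979 + 7855 = 23834
426 + 48 = 474;  2128 + 474 = 2602;  7855 + 2602 = 10457;  23834 + 10457 = 34291
474 + 48 = 522;  2602 + 522 = 3124;  10457 + 3124 = 13581;  34291 + 13581 = 47872
522 + 48 = 570;  3124 + 570 = 3694;  13581 + 3694 = 17275;  47872 + 17275 = 65147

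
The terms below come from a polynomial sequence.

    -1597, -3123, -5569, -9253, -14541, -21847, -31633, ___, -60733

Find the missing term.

Using the first 7 terms:
-1526, -2446, -3684, -5288, -7306, -9786
-920, -1238, -1604, -2018, -2480
-318, -366, -414, -462
-48, -48, -48
Constant fourth difference = -48.
Extend forward: -462 − 48 = -510;  -2480 − 510 = -2990;  -9786 − 2990 = -12776;  -31633 − 12776 = -44409

-44409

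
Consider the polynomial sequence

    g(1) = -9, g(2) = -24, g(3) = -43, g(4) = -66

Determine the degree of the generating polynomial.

Δ: -15, -19, -23
Δ²: -4, -4
The second differences are constant, so the polynomial has degree 2.

2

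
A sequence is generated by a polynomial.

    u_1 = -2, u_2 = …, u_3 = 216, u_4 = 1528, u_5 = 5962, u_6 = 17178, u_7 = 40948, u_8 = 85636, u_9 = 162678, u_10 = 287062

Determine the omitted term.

Using the last 8 terms:
1312  4434  11216  23770  44688  77042  124384
3122  6782  12554  20918  32354  47342
3660  5772  8364  11436  14988
2112  2592  3072  3552
480  480  480
Constant fifth difference = 480.
Extend backward: 2112 − 480 = 1632;  3660 − 1632 = 2028;  3122 − 2028 = 1094;  1312 − 1094 = 218;  216 − 218 = -2

-2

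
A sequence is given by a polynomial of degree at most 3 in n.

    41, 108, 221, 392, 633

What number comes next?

67, 113, 171, 241
46, 58, 70
12, 12
Constant third difference = 12, so extend:
70 + 12 = 82;  241 + 82 = 323;  633 + 323 = 956

956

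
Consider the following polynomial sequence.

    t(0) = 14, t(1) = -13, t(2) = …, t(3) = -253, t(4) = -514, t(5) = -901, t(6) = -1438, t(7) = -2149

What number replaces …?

-94

Using the last 5 terms:
-261  -387  -537  -711
-126  -150  -174
-24  -24
Constant third difference = -24.
Extend backward: -126 + 24 = -102;  -261 + 102 = -159;  -253 + 159 = -94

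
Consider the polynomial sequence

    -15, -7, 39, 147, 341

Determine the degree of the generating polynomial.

3

D1: 8, 46, 108, 194
D2: 38, 62, 86
D3: 24, 24
The third differences are constant, so the polynomial has degree 3.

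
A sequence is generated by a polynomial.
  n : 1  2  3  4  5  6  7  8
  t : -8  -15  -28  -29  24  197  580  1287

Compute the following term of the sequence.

2456

First differences: -7  -13  -1  53  173  383  707
Second differences: -6  12  54  120  210  324
Third differences: 18  42  66  90  114
Fourth differences: 24  24  24  24
Constant fourth difference = 24, so extend:
114 + 24 = 138;  324 + 138 = 462;  707 + 462 = 1169;  1287 + 1169 = 2456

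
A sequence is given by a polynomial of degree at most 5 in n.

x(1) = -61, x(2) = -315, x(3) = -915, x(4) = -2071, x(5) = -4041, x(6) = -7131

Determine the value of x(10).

First differences: -254 , -600 , -1156 , -1970 , -3090
Second differences: -346 , -556 , -814 , -1120
Third differences: -210 , -258 , -306
Fourth differences: -48 , -48
The fourth differences are constant (-48).
-306 − 48 = -354;  -1120 − 354 = -1474;  -3090 − 1474 = -4564;  -7131 − 4564 = -11695
-354 − 48 = -402;  -1474 − 402 = -1876;  -4564 − 1876 = -6440;  -11695 − 6440 = -18135
-402 − 48 = -450;  -1876 − 450 = -2326;  -6440 − 2326 = -8766;  -18135 − 8766 = -26901
-450 − 48 = -498;  -2326 − 498 = -2824;  -8766 − 2824 = -11590;  -26901 − 11590 = -38491

-38491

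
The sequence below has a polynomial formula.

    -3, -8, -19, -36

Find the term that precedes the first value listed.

Δ: -5  -11  -17
Δ²: -6  -6
The second differences are constant at -6.
Work back: -5 + 6 = 1;  -3 − 1 = -4

-4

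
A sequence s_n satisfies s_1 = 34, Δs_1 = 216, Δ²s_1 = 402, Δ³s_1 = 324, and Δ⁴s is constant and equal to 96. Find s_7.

15280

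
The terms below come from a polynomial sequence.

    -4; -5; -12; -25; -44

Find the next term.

-69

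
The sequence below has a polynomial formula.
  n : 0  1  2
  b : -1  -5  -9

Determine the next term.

-13

-4  -4
First differences constant at -4.
-9 − 4 = -13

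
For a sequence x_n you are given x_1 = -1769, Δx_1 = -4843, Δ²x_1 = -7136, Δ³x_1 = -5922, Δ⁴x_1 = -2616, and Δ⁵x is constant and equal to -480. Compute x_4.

-43628

Build the table forward from the leading diagonal:
Δ⁵: -480, -480, -480, -480
Δ⁴: -2616, -3096, -3576, -4056
Δ³: -5922, -8538, -11634, -15210
Δ²: -7136, -13058, -21596, -33230
Δ: -4843, -11979, -25037, -46633
x: -1769, -6612, -18591, -43628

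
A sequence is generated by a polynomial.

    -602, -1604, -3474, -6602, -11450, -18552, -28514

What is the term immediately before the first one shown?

-150

First differences: -1002, -1870, -3128, -4848, -7102, -9962
Second differences: -868, -1258, -1720, -2254, -2860
Third differences: -390, -462, -534, -606
Fourth differences: -72, -72, -72
The fourth differences are constant at -72.
Work back: -390 + 72 = -318;  -868 + 318 = -550;  -1002 + 550 = -452;  -602 + 452 = -150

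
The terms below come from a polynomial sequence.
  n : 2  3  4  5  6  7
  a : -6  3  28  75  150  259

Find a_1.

D1: 9, 25, 47, 75, 109
D2: 16, 22, 28, 34
D3: 6, 6, 6
The third differences are constant at 6.
Work back: 16 − 6 = 10;  9 − 10 = -1;  -6 + 1 = -5

-5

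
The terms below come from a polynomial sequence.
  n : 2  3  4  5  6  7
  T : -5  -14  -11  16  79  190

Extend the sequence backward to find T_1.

4

First differences: -9  3  27  63  111
Second differences: 12  24  36  48
Third differences: 12  12  12
The third differences are constant at 12.
Work back: 12 − 12 = 0;  -9 + 0 = -9;  -5 + 9 = 4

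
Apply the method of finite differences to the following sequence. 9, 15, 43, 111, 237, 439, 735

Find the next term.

1143

D1: 6  28  68  126  202  296
D2: 22  40  58  76  94
D3: 18  18  18  18
The third differences are constant (18).
94 + 18 = 112;  296 + 112 = 408;  735 + 408 = 1143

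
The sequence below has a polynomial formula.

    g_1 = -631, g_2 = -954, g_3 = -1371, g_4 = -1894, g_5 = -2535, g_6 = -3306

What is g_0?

-390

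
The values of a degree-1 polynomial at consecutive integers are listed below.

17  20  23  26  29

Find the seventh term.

Δ: 3 , 3 , 3 , 3
Constant first difference = 3, so extend:
29 + 3 = 32
32 + 3 = 35

35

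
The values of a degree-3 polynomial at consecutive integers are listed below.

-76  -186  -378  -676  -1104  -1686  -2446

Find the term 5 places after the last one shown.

-9756

First differences: -110, -192, -298, -428, -582, -760
Second differences: -82, -106, -130, -154, -178
Third differences: -24, -24, -24, -24
Third differences constant at -24.
-178 − 24 = -202;  -760 − 202 = -962;  -2446 − 962 = -3408
-202 − 24 = -226;  -962 − 226 = -1188;  -3408 − 1188 = -4596
-226 − 24 = -250;  -1188 − 250 = -1438;  -4596 − 1438 = -6034
-250 − 24 = -274;  -1438 − 274 = -1712;  -6034 − 1712 = -7746
-274 − 24 = -298;  -1712 − 298 = -2010;  -7746 − 2010 = -9756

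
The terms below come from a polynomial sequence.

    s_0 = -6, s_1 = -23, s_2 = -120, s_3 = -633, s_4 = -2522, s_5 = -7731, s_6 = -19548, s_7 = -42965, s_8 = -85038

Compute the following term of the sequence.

-155247

Δ: -17 , -97 , -513 , -1889 , -5209 , -11817 , -23417 , -42073
Δ²: -80 , -416 , -1376 , -3320 , -6608 , -11600 , -18656
Δ³: -336 , -960 , -1944 , -3288 , -4992 , -7056
Δ⁴: -624 , -984 , -1344 , -1704 , -2064
Δ⁵: -360 , -360 , -360 , -360
The fifth differences are constant (-360).
-2064 − 360 = -2424;  -7056 − 2424 = -9480;  -18656 − 9480 = -28136;  -42073 − 28136 = -70209;  -85038 − 70209 = -155247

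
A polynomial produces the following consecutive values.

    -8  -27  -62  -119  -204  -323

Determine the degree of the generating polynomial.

3

-19, -35, -57, -85, -119
-16, -22, -28, -34
-6, -6, -6
The third differences are constant, so the polynomial has degree 3.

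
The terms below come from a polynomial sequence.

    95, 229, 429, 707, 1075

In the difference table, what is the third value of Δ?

278

First differences: 134, 200, 278, 368
Second differences: 66, 78, 90
Third differences: 12, 12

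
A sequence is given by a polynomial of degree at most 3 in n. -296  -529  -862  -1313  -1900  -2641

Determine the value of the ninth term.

First differences: -233, -333, -451, -587, -741
Second differences: -100, -118, -136, -154
Third differences: -18, -18, -18
The third differences are constant (-18).
-154 − 18 = -172;  -741 − 172 = -913;  -2641 − 913 = -3554
-172 − 18 = -190;  -913 − 190 = -1103;  -3554 − 1103 = -4657
-190 − 18 = -208;  -1103 − 208 = -1311;  -4657 − 1311 = -5968

-5968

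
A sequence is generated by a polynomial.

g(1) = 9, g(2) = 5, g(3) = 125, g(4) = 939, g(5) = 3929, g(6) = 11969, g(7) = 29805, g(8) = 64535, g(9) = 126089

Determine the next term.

227709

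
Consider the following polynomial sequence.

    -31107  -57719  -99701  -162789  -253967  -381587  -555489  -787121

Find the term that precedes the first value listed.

First differences: -26612  -41982  -63088  -91178  -127620  -173902  -231632
Second differences: -15370  -21106  -28090  -36442  -46282  -57730
Third differences: -5736  -6984  -8352  -9840  -11448
Fourth differences: -1248  -1368  -1488  -1608
Fifth differences: -120  -120  -120
The fifth differences are constant at -120.
Work back: -1248 + 120 = -1128;  -5736 + 1128 = -4608;  -15370 + 4608 = -10762;  -26612 + 10762 = -15850;  -31107 + 15850 = -15257

-15257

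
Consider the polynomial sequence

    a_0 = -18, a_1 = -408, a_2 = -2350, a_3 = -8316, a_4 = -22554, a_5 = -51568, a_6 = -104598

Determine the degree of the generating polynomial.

5

Δ: -390, -1942, -5966, -14238, -29014, -53030
Δ²: -1552, -4024, -8272, -14776, -24016
Δ³: -2472, -4248, -6504, -9240
Δ⁴: -1776, -2256, -2736
Δ⁵: -480, -480
The fifth differences are constant, so the polynomial has degree 5.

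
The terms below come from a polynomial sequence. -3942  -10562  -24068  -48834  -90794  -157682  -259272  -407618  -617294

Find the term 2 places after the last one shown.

-1292972

D1: -6620 , -13506 , -24766 , -41960 , -66888 , -101590 , -148346 , -209676
D2: -6886 , -11260 , -17194 , -24928 , -34702 , -46756 , -61330
D3: -4374 , -5934 , -7734 , -9774 , -12054 , -14574
D4: -1560 , -1800 , -2040 , -2280 , -2520
D5: -240 , -240 , -240 , -240
The fifth differences are constant (-240).
-2520 − 240 = -2760;  -14574 − 2760 = -17334;  -61330 − 17334 = -78664;  -209676 − 78664 = -288340;  -617294 − 288340 = -905634
-2760 − 240 = -3000;  -17334 − 3000 = -20334;  -78664 − 20334 = -98998;  -288340 − 98998 = -387338;  -905634 − 387338 = -1292972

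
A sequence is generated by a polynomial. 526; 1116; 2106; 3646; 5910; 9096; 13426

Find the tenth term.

35860

D1: 590, 990, 1540, 2264, 3186, 4330
D2: 400, 550, 724, 922, 1144
D3: 150, 174, 198, 222
D4: 24, 24, 24
Fourth differences constant at 24.
222 + 24 = 246;  1144 + 246 = 1390;  4330 + 1390 = 5720;  13426 + 5720 = 19146
246 + 24 = 270;  1390 + 270 = 1660;  5720 + 1660 = 7380;  19146 + 7380 = 26526
270 + 24 = 294;  1660 + 294 = 1954;  7380 + 1954 = 9334;  26526 + 9334 = 35860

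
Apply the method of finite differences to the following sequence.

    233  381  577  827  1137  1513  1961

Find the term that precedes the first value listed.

D1: 148  196  250  310  376  448
D2: 48  54  60  66  72
D3: 6  6  6  6
The third differences are constant at 6.
Work back: 48 − 6 = 42;  148 − 42 = 106;  233 − 106 = 127

127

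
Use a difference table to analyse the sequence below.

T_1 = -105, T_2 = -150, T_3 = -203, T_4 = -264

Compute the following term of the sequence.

D1: -45  -53  -61
D2: -8  -8
Constant second difference = -8, so extend:
-61 − 8 = -69;  -264 − 69 = -333

-333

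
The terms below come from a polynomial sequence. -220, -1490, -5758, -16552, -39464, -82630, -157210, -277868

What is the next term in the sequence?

-463252

D1: -1270  -4268  -10794  -22912  -43166  -74580  -120658
D2: -2998  -6526  -12118  -20254  -31414  -46078
D3: -3528  -5592  -8136  -11160  -14664
D4: -2064  -2544  -3024  -3504
D5: -480  -480  -480
Fifth differences constant at -480.
-3504 − 480 = -3984;  -14664 − 3984 = -18648;  -46078 − 18648 = -64726;  -120658 − 64726 = -185384;  -277868 − 185384 = -463252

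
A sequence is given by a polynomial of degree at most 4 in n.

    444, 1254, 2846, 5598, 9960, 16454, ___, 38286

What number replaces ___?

Using the first 6 terms:
D1: 810, 1592, 2752, 4362, 6494
D2: 782, 1160, 1610, 2132
D3: 378, 450, 522
D4: 72, 72
Constant fourth difference = 72.
Extend forward: 522 + 72 = 594;  2132 + 594 = 2726;  6494 + 2726 = 9220;  16454 + 9220 = 25674

25674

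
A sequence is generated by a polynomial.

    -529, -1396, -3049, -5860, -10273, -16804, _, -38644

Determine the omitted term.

Using the first 6 terms:
Δ: -867, -1653, -2811, -4413, -6531
Δ²: -786, -1158, -1602, -2118
Δ³: -372, -444, -516
Δ⁴: -72, -72
Constant fourth difference = -72.
Extend forward: -516 − 72 = -588;  -2118 − 588 = -2706;  -6531 − 2706 = -9237;  -16804 − 9237 = -26041

-26041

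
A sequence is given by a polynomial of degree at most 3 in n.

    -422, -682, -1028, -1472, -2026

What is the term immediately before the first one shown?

First differences: -260  -346  -444  -554
Second differences: -86  -98  -110
Third differences: -12  -12
The third differences are constant at -12.
Work back: -86 + 12 = -74;  -260 + 74 = -186;  -422 + 186 = -236

-236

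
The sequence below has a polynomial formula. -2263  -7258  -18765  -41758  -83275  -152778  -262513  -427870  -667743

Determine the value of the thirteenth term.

-2893075

D1: -4995, -11507, -22993, -41517, -69503, -109735, -165357, -239873
D2: -6512, -11486, -18524, -27986, -40232, -55622, -74516
D3: -4974, -7038, -9462, -12246, -15390, -18894
D4: -2064, -2424, -2784, -3144, -3504
D5: -360, -360, -360, -360
Constant fifth difference = -360, so extend:
-3504 − 360 = -3864;  -18894 − 3864 = -22758;  -74516 − 22758 = -97274;  -239873 − 97274 = -337147;  -667743 − 337147 = -1004890
-3864 − 360 = -4224;  -22758 − 4224 = -26982;  -97274 − 26982 = -124256;  -337147 − 124256 = -461403;  -1004890 − 461403 = -1466293
-4224 − 360 = -4584;  -26982 − 4584 = -31566;  -124256 − 31566 = -155822;  -461403 − 155822 = -617225;  -1466293 − 617225 = -2083518
-4584 − 360 = -4944;  -31566 − 4944 = -36510;  -155822 − 36510 = -192332;  -617225 − 192332 = -809557;  -2083518 − 809557 = -2893075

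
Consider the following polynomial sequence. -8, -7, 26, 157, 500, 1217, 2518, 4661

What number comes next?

7952

First differences: 1  33  131  343  717  1301  2143
Second differences: 32  98  212  374  584  842
Third differences: 66  114  162  210  258
Fourth differences: 48  48  48  48
Fourth differences constant at 48.
258 + 48 = 306;  842 + 306 = 1148;  2143 + 1148 = 3291;  4661 + 3291 = 7952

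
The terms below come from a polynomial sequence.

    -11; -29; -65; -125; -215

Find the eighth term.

-18 , -36 , -60 , -90
-18 , -24 , -30
-6 , -6
The third differences are constant (-6).
-30 − 6 = -36;  -90 − 36 = -126;  -215 − 126 = -341
-36 − 6 = -42;  -126 − 42 = -168;  -341 − 168 = -509
-42 − 6 = -48;  -168 − 48 = -216;  -509 − 216 = -725

-725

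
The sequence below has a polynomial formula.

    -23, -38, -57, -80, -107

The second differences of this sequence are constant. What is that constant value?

-4

Δ: -15, -19, -23, -27
Δ²: -4, -4, -4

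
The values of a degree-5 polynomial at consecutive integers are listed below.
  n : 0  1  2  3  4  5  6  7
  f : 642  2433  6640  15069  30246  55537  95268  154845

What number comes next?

240874

D1: 1791  4207  8429  15177  25291  39731  59577
D2: 2416  4222  6748  10114  14440  19846
D3: 1806  2526  3366  4326  5406
D4: 720  840  960  1080
D5: 120  120  120
Constant fifth difference = 120, so extend:
1080 + 120 = 1200;  5406 + 1200 = 6606;  19846 + 6606 = 26452;  59577 + 26452 = 86029;  154845 + 86029 = 240874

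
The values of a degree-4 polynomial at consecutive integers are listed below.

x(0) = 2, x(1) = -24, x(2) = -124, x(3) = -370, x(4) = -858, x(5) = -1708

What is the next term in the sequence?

Δ: -26, -100, -246, -488, -850
Δ²: -74, -146, -242, -362
Δ³: -72, -96, -120
Δ⁴: -24, -24
Fourth differences constant at -24.
-120 − 24 = -144;  -362 − 144 = -506;  -850 − 506 = -1356;  -1708 − 1356 = -3064

-3064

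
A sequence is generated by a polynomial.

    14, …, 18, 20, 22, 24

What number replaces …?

Using the last 4 terms:
D1: 2, 2, 2
Constant first difference = 2.
Extend backward: 18 − 2 = 16

16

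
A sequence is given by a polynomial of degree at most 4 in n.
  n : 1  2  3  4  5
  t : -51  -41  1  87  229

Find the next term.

439

D1: 10, 42, 86, 142
D2: 32, 44, 56
D3: 12, 12
The third differences are constant (12).
56 + 12 = 68;  142 + 68 = 210;  229 + 210 = 439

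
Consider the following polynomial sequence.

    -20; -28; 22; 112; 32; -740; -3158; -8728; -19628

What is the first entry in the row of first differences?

D1: -8, 50, 90, -80, -772, -2418, -5570, -10900
D2: 58, 40, -170, -692, -1646, -3152, -5330
D3: -18, -210, -522, -954, -1506, -2178
D4: -192, -312, -432, -552, -672
D5: -120, -120, -120, -120

-8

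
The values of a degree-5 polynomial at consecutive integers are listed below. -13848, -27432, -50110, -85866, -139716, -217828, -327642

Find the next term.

Δ: -13584, -22678, -35756, -53850, -78112, -109814
Δ²: -9094, -13078, -18094, -24262, -31702
Δ³: -3984, -5016, -6168, -7440
Δ⁴: -1032, -1152, -1272
Δ⁵: -120, -120
Constant fifth difference = -120, so extend:
-1272 − 120 = -1392;  -7440 − 1392 = -8832;  -31702 − 8832 = -40534;  -109814 − 40534 = -150348;  -327642 − 150348 = -477990

-477990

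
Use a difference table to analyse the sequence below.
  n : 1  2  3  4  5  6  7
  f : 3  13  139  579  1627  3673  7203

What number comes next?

D1: 10  126  440  1048  2046  3530
D2: 116  314  608  998  1484
D3: 198  294  390  486
D4: 96  96  96
Constant fourth difference = 96, so extend:
486 + 96 = 582;  1484 + 582 = 2066;  3530 + 2066 = 5596;  7203 + 5596 = 12799

12799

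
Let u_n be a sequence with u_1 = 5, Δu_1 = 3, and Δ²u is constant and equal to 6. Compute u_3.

Build the table forward from the leading diagonal:
Δ²: 6, 6, 6
Δ: 3, 9, 15
u: 5, 8, 17

17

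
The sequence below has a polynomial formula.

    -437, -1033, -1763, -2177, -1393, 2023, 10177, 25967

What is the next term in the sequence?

First differences: -596, -730, -414, 784, 3416, 8154, 15790
Second differences: -134, 316, 1198, 2632, 4738, 7636
Third differences: 450, 882, 1434, 2106, 2898
Fourth differences: 432, 552, 672, 792
Fifth differences: 120, 120, 120
Fifth differences constant at 120.
792 + 120 = 912;  2898 + 912 = 3810;  7636 + 3810 = 11446;  15790 + 11446 = 27236;  25967 + 27236 = 53203

53203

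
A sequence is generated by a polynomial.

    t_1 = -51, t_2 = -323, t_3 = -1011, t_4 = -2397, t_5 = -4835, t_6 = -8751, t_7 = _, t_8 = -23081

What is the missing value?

Using the first 6 terms:
D1: -272, -688, -1386, -2438, -3916
D2: -416, -698, -1052, -1478
D3: -282, -354, -426
D4: -72, -72
Constant fourth difference = -72.
Extend forward: -426 − 72 = -498;  -1478 − 498 = -1976;  -3916 − 1976 = -5892;  -8751 − 5892 = -14643

-14643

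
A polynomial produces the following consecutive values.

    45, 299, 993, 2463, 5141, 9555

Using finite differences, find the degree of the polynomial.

4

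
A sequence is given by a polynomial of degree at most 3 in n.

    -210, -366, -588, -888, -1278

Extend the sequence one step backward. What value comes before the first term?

-108

-156  -222  -300  -390
-66  -78  -90
-12  -12
The third differences are constant at -12.
Work back: -66 + 12 = -54;  -156 + 54 = -102;  -210 + 102 = -108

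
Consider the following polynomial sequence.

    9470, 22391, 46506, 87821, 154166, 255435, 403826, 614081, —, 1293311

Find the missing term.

Using the first 8 terms:
Δ: 12921  24115  41315  66345  101269  148391  210255
Δ²: 11194  17200  25030  34924  47122  61864
Δ³: 6006  7830  9894  12198  14742
Δ⁴: 1824  2064  2304  2544
Δ⁵: 240  240  240
Constant fifth difference = 240.
Extend forward: 2544 + 240 = 2784;  14742 + 2784 = 17526;  61864 + 17526 = 79390;  210255 + 79390 = 289645;  614081 + 289645 = 903726

903726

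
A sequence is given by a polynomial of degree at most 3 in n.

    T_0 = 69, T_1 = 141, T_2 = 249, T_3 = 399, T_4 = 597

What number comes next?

849

First differences: 72, 108, 150, 198
Second differences: 36, 42, 48
Third differences: 6, 6
The third differences are constant (6).
48 + 6 = 54;  198 + 54 = 252;  597 + 252 = 849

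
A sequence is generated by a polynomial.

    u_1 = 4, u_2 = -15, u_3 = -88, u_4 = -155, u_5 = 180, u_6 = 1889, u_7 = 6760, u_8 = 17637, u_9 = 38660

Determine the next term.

75505

Δ: -19, -73, -67, 335, 1709, 4871, 10877, 21023
Δ²: -54, 6, 402, 1374, 3162, 6006, 10146
Δ³: 60, 396, 972, 1788, 2844, 4140
Δ⁴: 336, 576, 816, 1056, 1296
Δ⁵: 240, 240, 240, 240
Constant fifth difference = 240, so extend:
1296 + 240 = 1536;  4140 + 1536 = 5676;  10146 + 5676 = 15822;  21023 + 15822 = 36845;  38660 + 36845 = 75505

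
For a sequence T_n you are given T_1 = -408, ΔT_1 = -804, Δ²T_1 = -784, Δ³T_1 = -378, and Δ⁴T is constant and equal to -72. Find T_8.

Build the table forward from the leading diagonal:
Δ⁴: -72  -72  -72  -72  -72  -72  -72  -72
Δ³: -378  -450  -522  -594  -666  -738  -810  -882
Δ²: -784  -1162  -1612  -2134  -2728  -3394  -4132  -4942
Δ: -804  -1588  -2750  -4362  -6496  -9224  -12618  -16750
T: -408  -1212  -2800  -5550  -9912  -16408  -25632  -38250

-38250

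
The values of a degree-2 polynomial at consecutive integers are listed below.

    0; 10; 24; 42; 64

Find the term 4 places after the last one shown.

192

10 , 14 , 18 , 22
4 , 4 , 4
Second differences constant at 4.
22 + 4 = 26;  64 + 26 = 90
26 + 4 = 30;  90 + 30 = 120
30 + 4 = 34;  120 + 34 = 154
34 + 4 = 38;  154 + 38 = 192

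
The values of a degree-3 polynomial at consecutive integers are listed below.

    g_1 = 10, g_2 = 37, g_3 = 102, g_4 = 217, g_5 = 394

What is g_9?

Δ: 27, 65, 115, 177
Δ²: 38, 50, 62
Δ³: 12, 12
The third differences are constant (12).
62 + 12 = 74;  177 + 74 = 251;  394 + 251 = 645
74 + 12 = 86;  251 + 86 = 337;  645 + 337 = 982
86 + 12 = 98;  337 + 98 = 435;  982 + 435 = 1417
98 + 12 = 110;  435 + 110 = 545;  1417 + 545 = 1962

1962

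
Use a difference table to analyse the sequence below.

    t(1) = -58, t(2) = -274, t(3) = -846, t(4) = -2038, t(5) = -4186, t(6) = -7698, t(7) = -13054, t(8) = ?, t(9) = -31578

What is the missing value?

-20806

Using the first 7 terms:
D1: -216  -572  -1192  -2148  -3512  -5356
D2: -356  -620  -956  -1364  -1844
D3: -264  -336  -408  -480
D4: -72  -72  -72
Constant fourth difference = -72.
Extend forward: -480 − 72 = -552;  -1844 − 552 = -2396;  -5356 − 2396 = -7752;  -13054 − 7752 = -20806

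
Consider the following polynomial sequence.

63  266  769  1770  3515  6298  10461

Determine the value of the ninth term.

203  503  1001  1745  2783  4163
300  498  744  1038  1380
198  246  294  342
48  48  48
Fourth differences constant at 48.
342 + 48 = 390;  1380 + 390 = 1770;  4163 + 1770 = 5933;  10461 + 5933 = 16394
390 + 48 = 438;  1770 + 438 = 2208;  5933 + 2208 = 8141;  16394 + 8141 = 24535

24535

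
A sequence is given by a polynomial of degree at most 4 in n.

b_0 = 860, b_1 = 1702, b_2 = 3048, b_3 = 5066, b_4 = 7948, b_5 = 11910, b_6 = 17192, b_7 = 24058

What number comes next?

First differences: 842, 1346, 2018, 2882, 3962, 5282, 6866
Second differences: 504, 672, 864, 1080, 1320, 1584
Third differences: 168, 192, 216, 240, 264
Fourth differences: 24, 24, 24, 24
Fourth differences constant at 24.
264 + 24 = 288;  1584 + 288 = 1872;  6866 + 1872 = 8738;  24058 + 8738 = 32796

32796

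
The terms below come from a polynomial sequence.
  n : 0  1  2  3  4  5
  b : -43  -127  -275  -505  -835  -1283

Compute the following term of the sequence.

First differences: -84, -148, -230, -330, -448
Second differences: -64, -82, -100, -118
Third differences: -18, -18, -18
Third differences constant at -18.
-118 − 18 = -136;  -448 − 136 = -584;  -1283 − 584 = -1867

-1867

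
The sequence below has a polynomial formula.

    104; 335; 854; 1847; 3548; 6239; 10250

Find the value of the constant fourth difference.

Δ: 231, 519, 993, 1701, 2691, 4011
Δ²: 288, 474, 708, 990, 1320
Δ³: 186, 234, 282, 330
Δ⁴: 48, 48, 48

48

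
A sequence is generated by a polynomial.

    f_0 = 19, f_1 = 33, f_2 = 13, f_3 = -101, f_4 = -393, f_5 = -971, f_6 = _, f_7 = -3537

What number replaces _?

-1967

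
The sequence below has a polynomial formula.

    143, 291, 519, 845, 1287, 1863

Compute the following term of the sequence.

2591

Δ: 148, 228, 326, 442, 576
Δ²: 80, 98, 116, 134
Δ³: 18, 18, 18
Constant third difference = 18, so extend:
134 + 18 = 152;  576 + 152 = 728;  1863 + 728 = 2591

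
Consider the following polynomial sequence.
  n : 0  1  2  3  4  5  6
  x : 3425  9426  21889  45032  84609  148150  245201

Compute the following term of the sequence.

387564

D1: 6001, 12463, 23143, 39577, 63541, 97051
D2: 6462, 10680, 16434, 23964, 33510
D3: 4218, 5754, 7530, 9546
D4: 1536, 1776, 2016
D5: 240, 240
Fifth differences constant at 240.
2016 + 240 = 2256;  9546 + 2256 = 11802;  33510 + 11802 = 45312;  97051 + 45312 = 142363;  245201 + 142363 = 387564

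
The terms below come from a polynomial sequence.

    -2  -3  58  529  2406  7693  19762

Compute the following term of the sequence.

43713

-1, 61, 471, 1877, 5287, 12069
62, 410, 1406, 3410, 6782
348, 996, 2004, 3372
648, 1008, 1368
360, 360
Fifth differences constant at 360.
1368 + 360 = 1728;  3372 + 1728 = 5100;  6782 + 5100 = 11882;  12069 + 11882 = 23951;  19762 + 23951 = 43713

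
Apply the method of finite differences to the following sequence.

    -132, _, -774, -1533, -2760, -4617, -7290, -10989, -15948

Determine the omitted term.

-345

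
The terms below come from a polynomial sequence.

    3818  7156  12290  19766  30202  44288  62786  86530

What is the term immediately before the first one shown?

1802

First differences: 3338, 5134, 7476, 10436, 14086, 18498, 23744
Second differences: 1796, 2342, 2960, 3650, 4412, 5246
Third differences: 546, 618, 690, 762, 834
Fourth differences: 72, 72, 72, 72
The fourth differences are constant at 72.
Work back: 546 − 72 = 474;  1796 − 474 = 1322;  3338 − 1322 = 2016;  3818 − 2016 = 1802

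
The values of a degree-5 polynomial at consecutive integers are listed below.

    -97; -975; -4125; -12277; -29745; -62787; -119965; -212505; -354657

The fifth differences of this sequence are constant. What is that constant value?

First differences: -878, -3150, -8152, -17468, -33042, -57178, -92540, -142152
Second differences: -2272, -5002, -9316, -15574, -24136, -35362, -49612
Third differences: -2730, -4314, -6258, -8562, -11226, -14250
Fourth differences: -1584, -1944, -2304, -2664, -3024
Fifth differences: -360, -360, -360, -360

-360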